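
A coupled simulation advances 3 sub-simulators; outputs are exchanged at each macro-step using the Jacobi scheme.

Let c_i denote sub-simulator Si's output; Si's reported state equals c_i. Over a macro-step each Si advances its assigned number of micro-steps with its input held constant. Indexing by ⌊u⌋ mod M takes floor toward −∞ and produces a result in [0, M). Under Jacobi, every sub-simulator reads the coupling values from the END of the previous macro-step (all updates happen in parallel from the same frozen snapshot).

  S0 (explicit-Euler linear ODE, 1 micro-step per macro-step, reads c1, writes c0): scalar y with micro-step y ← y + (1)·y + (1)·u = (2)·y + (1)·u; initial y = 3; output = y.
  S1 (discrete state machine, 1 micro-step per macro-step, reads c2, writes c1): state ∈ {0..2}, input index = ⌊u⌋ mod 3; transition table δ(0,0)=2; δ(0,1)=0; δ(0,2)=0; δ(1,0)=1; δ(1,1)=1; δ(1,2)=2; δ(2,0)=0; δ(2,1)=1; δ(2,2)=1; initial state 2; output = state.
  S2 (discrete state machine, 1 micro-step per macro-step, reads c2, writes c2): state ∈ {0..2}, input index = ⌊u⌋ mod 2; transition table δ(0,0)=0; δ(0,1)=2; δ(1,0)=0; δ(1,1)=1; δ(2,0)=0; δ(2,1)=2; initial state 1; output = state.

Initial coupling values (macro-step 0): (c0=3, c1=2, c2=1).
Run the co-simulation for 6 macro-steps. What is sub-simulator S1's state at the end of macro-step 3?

S1 state at macro-step 3 = 1

macro 1: S0 reads c1=2 → after 1×micro: 8; S1 reads c2=1 → after 1×micro: 1; S2 reads c2=1 → after 1×micro: 1 ⇒ (c0=8, c1=1, c2=1)
macro 2: S0 reads c1=1 → after 1×micro: 17; S1 reads c2=1 → after 1×micro: 1; S2 reads c2=1 → after 1×micro: 1 ⇒ (c0=17, c1=1, c2=1)
macro 3: S0 reads c1=1 → after 1×micro: 35; S1 reads c2=1 → after 1×micro: 1; S2 reads c2=1 → after 1×micro: 1 ⇒ (c0=35, c1=1, c2=1)
macro 4: S0 reads c1=1 → after 1×micro: 71; S1 reads c2=1 → after 1×micro: 1; S2 reads c2=1 → after 1×micro: 1 ⇒ (c0=71, c1=1, c2=1)
macro 5: S0 reads c1=1 → after 1×micro: 143; S1 reads c2=1 → after 1×micro: 1; S2 reads c2=1 → after 1×micro: 1 ⇒ (c0=143, c1=1, c2=1)
macro 6: S0 reads c1=1 → after 1×micro: 287; S1 reads c2=1 → after 1×micro: 1; S2 reads c2=1 → after 1×micro: 1 ⇒ (c0=287, c1=1, c2=1)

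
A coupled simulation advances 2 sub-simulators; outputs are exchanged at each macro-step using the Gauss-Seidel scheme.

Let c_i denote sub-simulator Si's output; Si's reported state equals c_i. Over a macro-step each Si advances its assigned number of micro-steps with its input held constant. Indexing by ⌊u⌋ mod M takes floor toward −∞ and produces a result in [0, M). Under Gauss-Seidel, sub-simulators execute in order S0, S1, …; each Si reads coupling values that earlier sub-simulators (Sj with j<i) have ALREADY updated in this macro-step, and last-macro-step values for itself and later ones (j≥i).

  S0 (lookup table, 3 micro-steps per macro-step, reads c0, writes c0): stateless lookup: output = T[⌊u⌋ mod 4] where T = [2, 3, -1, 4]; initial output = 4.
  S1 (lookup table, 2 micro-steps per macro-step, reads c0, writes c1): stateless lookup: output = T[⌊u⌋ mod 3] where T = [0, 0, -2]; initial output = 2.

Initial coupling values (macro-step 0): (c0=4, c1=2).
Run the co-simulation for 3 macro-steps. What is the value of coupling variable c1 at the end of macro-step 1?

c1 at macro-step 1 = -2

macro 1: S0 reads c0=4 → after 3×micro: 2; S1 reads c0=2 → after 2×micro: -2 ⇒ (c0=2, c1=-2)
macro 2: S0 reads c0=2 → after 3×micro: -1; S1 reads c0=-1 → after 2×micro: -2 ⇒ (c0=-1, c1=-2)
macro 3: S0 reads c0=-1 → after 3×micro: 4; S1 reads c0=4 → after 2×micro: 0 ⇒ (c0=4, c1=0)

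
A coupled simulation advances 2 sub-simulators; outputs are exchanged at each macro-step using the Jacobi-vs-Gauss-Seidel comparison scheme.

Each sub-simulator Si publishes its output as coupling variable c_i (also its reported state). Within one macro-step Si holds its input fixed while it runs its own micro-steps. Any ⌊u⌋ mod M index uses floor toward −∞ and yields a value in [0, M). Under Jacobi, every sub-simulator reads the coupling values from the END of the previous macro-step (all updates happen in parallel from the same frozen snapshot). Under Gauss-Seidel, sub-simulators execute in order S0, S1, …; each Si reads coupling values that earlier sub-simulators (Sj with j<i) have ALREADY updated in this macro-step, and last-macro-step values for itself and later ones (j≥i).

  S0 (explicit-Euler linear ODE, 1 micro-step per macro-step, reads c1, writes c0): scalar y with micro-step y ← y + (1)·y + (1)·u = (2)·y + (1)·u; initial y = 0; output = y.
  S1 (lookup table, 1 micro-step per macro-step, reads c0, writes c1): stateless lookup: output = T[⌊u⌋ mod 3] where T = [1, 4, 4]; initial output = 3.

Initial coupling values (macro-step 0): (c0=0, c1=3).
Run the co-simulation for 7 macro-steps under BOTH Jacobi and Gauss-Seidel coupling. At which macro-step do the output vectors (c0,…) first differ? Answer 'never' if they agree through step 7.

first divergence at macro-step: 2

[Jacobi] macro 1: S0 reads c1=3 → after 1×micro: 3; S1 reads c0=0 → after 1×micro: 1 ⇒ (c0=3, c1=1)
[Jacobi] macro 2: S0 reads c1=1 → after 1×micro: 7; S1 reads c0=3 → after 1×micro: 1 ⇒ (c0=7, c1=1)
[Jacobi] macro 3: S0 reads c1=1 → after 1×micro: 15; S1 reads c0=7 → after 1×micro: 4 ⇒ (c0=15, c1=4)
[Jacobi] macro 4: S0 reads c1=4 → after 1×micro: 34; S1 reads c0=15 → after 1×micro: 1 ⇒ (c0=34, c1=1)
[Jacobi] macro 5: S0 reads c1=1 → after 1×micro: 69; S1 reads c0=34 → after 1×micro: 4 ⇒ (c0=69, c1=4)
[Jacobi] macro 6: S0 reads c1=4 → after 1×micro: 142; S1 reads c0=69 → after 1×micro: 1 ⇒ (c0=142, c1=1)
[Jacobi] macro 7: S0 reads c1=1 → after 1×micro: 285; S1 reads c0=142 → after 1×micro: 4 ⇒ (c0=285, c1=4)
[Gauss-Seidel] macro 1: S0 reads c1=3 → after 1×micro: 3; S1 reads c0=3 → after 1×micro: 1 ⇒ (c0=3, c1=1)
[Gauss-Seidel] macro 2: S0 reads c1=1 → after 1×micro: 7; S1 reads c0=7 → after 1×micro: 4 ⇒ (c0=7, c1=4)
[Gauss-Seidel] macro 3: S0 reads c1=4 → after 1×micro: 18; S1 reads c0=18 → after 1×micro: 1 ⇒ (c0=18, c1=1)
[Gauss-Seidel] macro 4: S0 reads c1=1 → after 1×micro: 37; S1 reads c0=37 → after 1×micro: 4 ⇒ (c0=37, c1=4)
[Gauss-Seidel] macro 5: S0 reads c1=4 → after 1×micro: 78; S1 reads c0=78 → after 1×micro: 1 ⇒ (c0=78, c1=1)
[Gauss-Seidel] macro 6: S0 reads c1=1 → after 1×micro: 157; S1 reads c0=157 → after 1×micro: 4 ⇒ (c0=157, c1=4)
[Gauss-Seidel] macro 7: S0 reads c1=4 → after 1×micro: 318; S1 reads c0=318 → after 1×micro: 1 ⇒ (c0=318, c1=1)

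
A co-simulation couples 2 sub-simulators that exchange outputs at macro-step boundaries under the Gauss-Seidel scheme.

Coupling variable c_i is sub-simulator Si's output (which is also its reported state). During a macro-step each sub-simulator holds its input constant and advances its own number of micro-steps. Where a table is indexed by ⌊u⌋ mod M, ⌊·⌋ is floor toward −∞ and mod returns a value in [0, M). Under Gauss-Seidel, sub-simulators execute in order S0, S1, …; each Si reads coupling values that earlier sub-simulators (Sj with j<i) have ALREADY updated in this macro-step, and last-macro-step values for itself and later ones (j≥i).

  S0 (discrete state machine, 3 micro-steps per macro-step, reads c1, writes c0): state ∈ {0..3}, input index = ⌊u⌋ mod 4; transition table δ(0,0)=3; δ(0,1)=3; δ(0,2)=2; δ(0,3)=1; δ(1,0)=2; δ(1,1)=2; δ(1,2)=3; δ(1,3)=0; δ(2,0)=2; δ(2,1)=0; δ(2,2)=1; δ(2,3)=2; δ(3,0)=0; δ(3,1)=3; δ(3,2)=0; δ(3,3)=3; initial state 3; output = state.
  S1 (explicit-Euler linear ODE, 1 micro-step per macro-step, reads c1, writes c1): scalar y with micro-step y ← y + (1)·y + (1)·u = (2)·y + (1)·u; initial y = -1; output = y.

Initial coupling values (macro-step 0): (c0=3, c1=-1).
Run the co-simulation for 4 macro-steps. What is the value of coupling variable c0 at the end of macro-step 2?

macro 1: S0 reads c1=-1 → after 3×micro: 3; S1 reads c1=-1 → after 1×micro: -3 ⇒ (c0=3, c1=-3)
macro 2: S0 reads c1=-3 → after 3×micro: 3; S1 reads c1=-3 → after 1×micro: -9 ⇒ (c0=3, c1=-9)
macro 3: S0 reads c1=-9 → after 3×micro: 3; S1 reads c1=-9 → after 1×micro: -27 ⇒ (c0=3, c1=-27)
macro 4: S0 reads c1=-27 → after 3×micro: 3; S1 reads c1=-27 → after 1×micro: -81 ⇒ (c0=3, c1=-81)

c0 at macro-step 2 = 3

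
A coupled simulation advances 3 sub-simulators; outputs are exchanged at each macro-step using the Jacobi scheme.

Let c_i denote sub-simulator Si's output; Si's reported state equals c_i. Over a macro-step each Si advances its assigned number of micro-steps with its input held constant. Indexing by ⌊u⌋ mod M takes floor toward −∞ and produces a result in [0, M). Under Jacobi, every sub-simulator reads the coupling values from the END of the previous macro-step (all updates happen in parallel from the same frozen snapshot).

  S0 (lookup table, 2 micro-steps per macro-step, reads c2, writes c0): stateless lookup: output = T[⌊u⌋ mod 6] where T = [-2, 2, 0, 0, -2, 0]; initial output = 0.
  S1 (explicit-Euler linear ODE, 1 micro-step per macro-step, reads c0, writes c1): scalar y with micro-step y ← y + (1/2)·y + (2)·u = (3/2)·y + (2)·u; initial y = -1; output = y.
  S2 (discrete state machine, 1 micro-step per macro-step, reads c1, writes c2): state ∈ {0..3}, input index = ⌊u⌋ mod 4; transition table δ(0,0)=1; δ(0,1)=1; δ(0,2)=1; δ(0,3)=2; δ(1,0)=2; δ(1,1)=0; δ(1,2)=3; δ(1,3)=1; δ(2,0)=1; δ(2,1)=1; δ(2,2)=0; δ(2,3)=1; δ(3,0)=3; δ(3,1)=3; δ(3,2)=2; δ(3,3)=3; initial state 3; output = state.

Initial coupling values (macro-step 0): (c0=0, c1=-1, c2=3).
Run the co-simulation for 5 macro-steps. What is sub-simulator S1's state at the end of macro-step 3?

S1 state at macro-step 3 = -27/8

macro 1: S0 reads c2=3 → after 2×micro: 0; S1 reads c0=0 → after 1×micro: -3/2; S2 reads c1=-1 → after 1×micro: 3 ⇒ (c0=0, c1=-3/2, c2=3)
macro 2: S0 reads c2=3 → after 2×micro: 0; S1 reads c0=0 → after 1×micro: -9/4; S2 reads c1=-3/2 → after 1×micro: 2 ⇒ (c0=0, c1=-9/4, c2=2)
macro 3: S0 reads c2=2 → after 2×micro: 0; S1 reads c0=0 → after 1×micro: -27/8; S2 reads c1=-9/4 → after 1×micro: 1 ⇒ (c0=0, c1=-27/8, c2=1)
macro 4: S0 reads c2=1 → after 2×micro: 2; S1 reads c0=0 → after 1×micro: -81/16; S2 reads c1=-27/8 → after 1×micro: 2 ⇒ (c0=2, c1=-81/16, c2=2)
macro 5: S0 reads c2=2 → after 2×micro: 0; S1 reads c0=2 → after 1×micro: -115/32; S2 reads c1=-81/16 → after 1×micro: 0 ⇒ (c0=0, c1=-115/32, c2=0)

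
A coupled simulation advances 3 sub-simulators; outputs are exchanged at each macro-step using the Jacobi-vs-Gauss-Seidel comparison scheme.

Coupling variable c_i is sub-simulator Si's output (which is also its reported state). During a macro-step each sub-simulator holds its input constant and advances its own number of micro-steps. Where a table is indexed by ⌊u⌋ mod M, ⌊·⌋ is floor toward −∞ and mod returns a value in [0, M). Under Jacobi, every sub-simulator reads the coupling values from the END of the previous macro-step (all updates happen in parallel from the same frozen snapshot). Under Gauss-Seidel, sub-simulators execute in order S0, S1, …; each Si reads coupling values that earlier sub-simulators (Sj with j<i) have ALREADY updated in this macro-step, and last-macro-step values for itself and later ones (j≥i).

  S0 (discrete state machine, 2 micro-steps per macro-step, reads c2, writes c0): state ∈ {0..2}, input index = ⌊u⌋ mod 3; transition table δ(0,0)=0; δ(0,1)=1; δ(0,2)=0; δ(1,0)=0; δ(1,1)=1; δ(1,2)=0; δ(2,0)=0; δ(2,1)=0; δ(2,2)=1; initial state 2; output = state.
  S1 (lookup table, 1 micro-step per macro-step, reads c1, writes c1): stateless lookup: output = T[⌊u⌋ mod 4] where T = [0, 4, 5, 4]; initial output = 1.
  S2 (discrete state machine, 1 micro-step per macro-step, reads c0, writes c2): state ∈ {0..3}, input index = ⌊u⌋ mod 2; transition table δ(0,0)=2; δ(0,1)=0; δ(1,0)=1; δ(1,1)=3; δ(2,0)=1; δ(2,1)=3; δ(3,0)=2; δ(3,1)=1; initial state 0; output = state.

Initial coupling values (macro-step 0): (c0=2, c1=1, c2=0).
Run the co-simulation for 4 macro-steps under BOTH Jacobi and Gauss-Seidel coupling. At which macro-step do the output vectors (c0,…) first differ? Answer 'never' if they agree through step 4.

[Jacobi] macro 1: S0 reads c2=0 → after 2×micro: 0; S1 reads c1=1 → after 1×micro: 4; S2 reads c0=2 → after 1×micro: 2 ⇒ (c0=0, c1=4, c2=2)
[Jacobi] macro 2: S0 reads c2=2 → after 2×micro: 0; S1 reads c1=4 → after 1×micro: 0; S2 reads c0=0 → after 1×micro: 1 ⇒ (c0=0, c1=0, c2=1)
[Jacobi] macro 3: S0 reads c2=1 → after 2×micro: 1; S1 reads c1=0 → after 1×micro: 0; S2 reads c0=0 → after 1×micro: 1 ⇒ (c0=1, c1=0, c2=1)
[Jacobi] macro 4: S0 reads c2=1 → after 2×micro: 1; S1 reads c1=0 → after 1×micro: 0; S2 reads c0=1 → after 1×micro: 3 ⇒ (c0=1, c1=0, c2=3)
[Gauss-Seidel] macro 1: S0 reads c2=0 → after 2×micro: 0; S1 reads c1=1 → after 1×micro: 4; S2 reads c0=0 → after 1×micro: 2 ⇒ (c0=0, c1=4, c2=2)
[Gauss-Seidel] macro 2: S0 reads c2=2 → after 2×micro: 0; S1 reads c1=4 → after 1×micro: 0; S2 reads c0=0 → after 1×micro: 1 ⇒ (c0=0, c1=0, c2=1)
[Gauss-Seidel] macro 3: S0 reads c2=1 → after 2×micro: 1; S1 reads c1=0 → after 1×micro: 0; S2 reads c0=1 → after 1×micro: 3 ⇒ (c0=1, c1=0, c2=3)
[Gauss-Seidel] macro 4: S0 reads c2=3 → after 2×micro: 0; S1 reads c1=0 → after 1×micro: 0; S2 reads c0=0 → after 1×micro: 2 ⇒ (c0=0, c1=0, c2=2)

first divergence at macro-step: 3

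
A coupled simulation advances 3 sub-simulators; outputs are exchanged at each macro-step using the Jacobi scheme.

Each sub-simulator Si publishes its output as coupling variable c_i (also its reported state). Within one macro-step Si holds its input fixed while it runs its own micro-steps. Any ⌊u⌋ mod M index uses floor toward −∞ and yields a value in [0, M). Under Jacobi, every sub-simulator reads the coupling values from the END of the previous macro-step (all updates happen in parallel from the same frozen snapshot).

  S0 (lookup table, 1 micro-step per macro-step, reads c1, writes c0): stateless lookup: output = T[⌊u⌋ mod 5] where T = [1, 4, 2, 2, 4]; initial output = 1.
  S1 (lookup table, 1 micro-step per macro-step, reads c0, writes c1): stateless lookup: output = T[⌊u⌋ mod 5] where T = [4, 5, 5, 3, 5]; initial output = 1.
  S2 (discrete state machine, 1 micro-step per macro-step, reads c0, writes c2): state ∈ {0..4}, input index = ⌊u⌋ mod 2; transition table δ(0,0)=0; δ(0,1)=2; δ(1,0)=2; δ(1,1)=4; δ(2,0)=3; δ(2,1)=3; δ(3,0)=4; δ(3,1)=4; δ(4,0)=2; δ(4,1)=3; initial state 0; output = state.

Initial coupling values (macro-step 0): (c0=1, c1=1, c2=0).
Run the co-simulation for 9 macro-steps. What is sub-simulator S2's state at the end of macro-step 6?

S2 state at macro-step 6 = 3

macro 1: S0 reads c1=1 → after 1×micro: 4; S1 reads c0=1 → after 1×micro: 5; S2 reads c0=1 → after 1×micro: 2 ⇒ (c0=4, c1=5, c2=2)
macro 2: S0 reads c1=5 → after 1×micro: 1; S1 reads c0=4 → after 1×micro: 5; S2 reads c0=4 → after 1×micro: 3 ⇒ (c0=1, c1=5, c2=3)
macro 3: S0 reads c1=5 → after 1×micro: 1; S1 reads c0=1 → after 1×micro: 5; S2 reads c0=1 → after 1×micro: 4 ⇒ (c0=1, c1=5, c2=4)
macro 4: S0 reads c1=5 → after 1×micro: 1; S1 reads c0=1 → after 1×micro: 5; S2 reads c0=1 → after 1×micro: 3 ⇒ (c0=1, c1=5, c2=3)
macro 5: S0 reads c1=5 → after 1×micro: 1; S1 reads c0=1 → after 1×micro: 5; S2 reads c0=1 → after 1×micro: 4 ⇒ (c0=1, c1=5, c2=4)
macro 6: S0 reads c1=5 → after 1×micro: 1; S1 reads c0=1 → after 1×micro: 5; S2 reads c0=1 → after 1×micro: 3 ⇒ (c0=1, c1=5, c2=3)
macro 7: S0 reads c1=5 → after 1×micro: 1; S1 reads c0=1 → after 1×micro: 5; S2 reads c0=1 → after 1×micro: 4 ⇒ (c0=1, c1=5, c2=4)
macro 8: S0 reads c1=5 → after 1×micro: 1; S1 reads c0=1 → after 1×micro: 5; S2 reads c0=1 → after 1×micro: 3 ⇒ (c0=1, c1=5, c2=3)
macro 9: S0 reads c1=5 → after 1×micro: 1; S1 reads c0=1 → after 1×micro: 5; S2 reads c0=1 → after 1×micro: 4 ⇒ (c0=1, c1=5, c2=4)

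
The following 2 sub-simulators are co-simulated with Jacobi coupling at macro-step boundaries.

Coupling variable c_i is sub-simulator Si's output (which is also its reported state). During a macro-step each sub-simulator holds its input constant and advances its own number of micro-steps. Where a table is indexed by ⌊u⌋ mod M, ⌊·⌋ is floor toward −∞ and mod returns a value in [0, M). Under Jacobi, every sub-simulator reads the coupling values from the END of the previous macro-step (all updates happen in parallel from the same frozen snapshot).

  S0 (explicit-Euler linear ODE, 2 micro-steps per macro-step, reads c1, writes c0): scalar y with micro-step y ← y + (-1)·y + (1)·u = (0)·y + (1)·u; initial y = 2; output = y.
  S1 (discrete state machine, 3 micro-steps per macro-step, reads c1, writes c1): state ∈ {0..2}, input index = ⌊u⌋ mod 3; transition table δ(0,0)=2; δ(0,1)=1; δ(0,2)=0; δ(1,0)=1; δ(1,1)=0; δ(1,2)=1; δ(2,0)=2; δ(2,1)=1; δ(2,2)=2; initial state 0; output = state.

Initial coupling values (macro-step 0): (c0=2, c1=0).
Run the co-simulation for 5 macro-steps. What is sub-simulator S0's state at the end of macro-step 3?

macro 1: S0 reads c1=0 → after 2×micro: 0; S1 reads c1=0 → after 3×micro: 2 ⇒ (c0=0, c1=2)
macro 2: S0 reads c1=2 → after 2×micro: 2; S1 reads c1=2 → after 3×micro: 2 ⇒ (c0=2, c1=2)
macro 3: S0 reads c1=2 → after 2×micro: 2; S1 reads c1=2 → after 3×micro: 2 ⇒ (c0=2, c1=2)
macro 4: S0 reads c1=2 → after 2×micro: 2; S1 reads c1=2 → after 3×micro: 2 ⇒ (c0=2, c1=2)
macro 5: S0 reads c1=2 → after 2×micro: 2; S1 reads c1=2 → after 3×micro: 2 ⇒ (c0=2, c1=2)

S0 state at macro-step 3 = 2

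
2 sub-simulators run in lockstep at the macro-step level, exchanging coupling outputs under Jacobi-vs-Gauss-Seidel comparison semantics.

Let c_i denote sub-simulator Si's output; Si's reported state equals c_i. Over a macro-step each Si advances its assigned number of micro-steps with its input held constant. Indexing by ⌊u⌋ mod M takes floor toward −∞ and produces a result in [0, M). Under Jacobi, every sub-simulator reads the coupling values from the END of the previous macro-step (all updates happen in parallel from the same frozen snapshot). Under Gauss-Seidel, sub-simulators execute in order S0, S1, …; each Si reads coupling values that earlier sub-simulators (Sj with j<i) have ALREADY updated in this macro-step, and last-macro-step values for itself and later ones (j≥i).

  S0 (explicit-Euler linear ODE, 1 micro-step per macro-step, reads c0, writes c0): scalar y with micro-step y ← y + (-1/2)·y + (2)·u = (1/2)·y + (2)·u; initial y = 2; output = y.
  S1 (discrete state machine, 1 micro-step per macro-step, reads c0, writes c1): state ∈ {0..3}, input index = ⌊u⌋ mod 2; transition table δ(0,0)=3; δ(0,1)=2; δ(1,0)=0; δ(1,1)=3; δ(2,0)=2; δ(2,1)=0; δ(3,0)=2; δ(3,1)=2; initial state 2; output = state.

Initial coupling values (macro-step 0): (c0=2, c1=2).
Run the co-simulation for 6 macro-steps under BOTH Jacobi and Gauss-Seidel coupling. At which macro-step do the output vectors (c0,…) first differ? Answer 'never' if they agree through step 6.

[Jacobi] macro 1: S0 reads c0=2 → after 1×micro: 5; S1 reads c0=2 → after 1×micro: 2 ⇒ (c0=5, c1=2)
[Jacobi] macro 2: S0 reads c0=5 → after 1×micro: 25/2; S1 reads c0=5 → after 1×micro: 0 ⇒ (c0=25/2, c1=0)
[Jacobi] macro 3: S0 reads c0=25/2 → after 1×micro: 125/4; S1 reads c0=25/2 → after 1×micro: 3 ⇒ (c0=125/4, c1=3)
[Jacobi] macro 4: S0 reads c0=125/4 → after 1×micro: 625/8; S1 reads c0=125/4 → after 1×micro: 2 ⇒ (c0=625/8, c1=2)
[Jacobi] macro 5: S0 reads c0=625/8 → after 1×micro: 3125/16; S1 reads c0=625/8 → after 1×micro: 2 ⇒ (c0=3125/16, c1=2)
[Jacobi] macro 6: S0 reads c0=3125/16 → after 1×micro: 15625/32; S1 reads c0=3125/16 → after 1×micro: 0 ⇒ (c0=15625/32, c1=0)
[Gauss-Seidel] macro 1: S0 reads c0=2 → after 1×micro: 5; S1 reads c0=5 → after 1×micro: 0 ⇒ (c0=5, c1=0)
[Gauss-Seidel] macro 2: S0 reads c0=5 → after 1×micro: 25/2; S1 reads c0=25/2 → after 1×micro: 3 ⇒ (c0=25/2, c1=3)
[Gauss-Seidel] macro 3: S0 reads c0=25/2 → after 1×micro: 125/4; S1 reads c0=125/4 → after 1×micro: 2 ⇒ (c0=125/4, c1=2)
[Gauss-Seidel] macro 4: S0 reads c0=125/4 → after 1×micro: 625/8; S1 reads c0=625/8 → after 1×micro: 2 ⇒ (c0=625/8, c1=2)
[Gauss-Seidel] macro 5: S0 reads c0=625/8 → after 1×micro: 3125/16; S1 reads c0=3125/16 → after 1×micro: 0 ⇒ (c0=3125/16, c1=0)
[Gauss-Seidel] macro 6: S0 reads c0=3125/16 → after 1×micro: 15625/32; S1 reads c0=15625/32 → after 1×micro: 3 ⇒ (c0=15625/32, c1=3)

first divergence at macro-step: 1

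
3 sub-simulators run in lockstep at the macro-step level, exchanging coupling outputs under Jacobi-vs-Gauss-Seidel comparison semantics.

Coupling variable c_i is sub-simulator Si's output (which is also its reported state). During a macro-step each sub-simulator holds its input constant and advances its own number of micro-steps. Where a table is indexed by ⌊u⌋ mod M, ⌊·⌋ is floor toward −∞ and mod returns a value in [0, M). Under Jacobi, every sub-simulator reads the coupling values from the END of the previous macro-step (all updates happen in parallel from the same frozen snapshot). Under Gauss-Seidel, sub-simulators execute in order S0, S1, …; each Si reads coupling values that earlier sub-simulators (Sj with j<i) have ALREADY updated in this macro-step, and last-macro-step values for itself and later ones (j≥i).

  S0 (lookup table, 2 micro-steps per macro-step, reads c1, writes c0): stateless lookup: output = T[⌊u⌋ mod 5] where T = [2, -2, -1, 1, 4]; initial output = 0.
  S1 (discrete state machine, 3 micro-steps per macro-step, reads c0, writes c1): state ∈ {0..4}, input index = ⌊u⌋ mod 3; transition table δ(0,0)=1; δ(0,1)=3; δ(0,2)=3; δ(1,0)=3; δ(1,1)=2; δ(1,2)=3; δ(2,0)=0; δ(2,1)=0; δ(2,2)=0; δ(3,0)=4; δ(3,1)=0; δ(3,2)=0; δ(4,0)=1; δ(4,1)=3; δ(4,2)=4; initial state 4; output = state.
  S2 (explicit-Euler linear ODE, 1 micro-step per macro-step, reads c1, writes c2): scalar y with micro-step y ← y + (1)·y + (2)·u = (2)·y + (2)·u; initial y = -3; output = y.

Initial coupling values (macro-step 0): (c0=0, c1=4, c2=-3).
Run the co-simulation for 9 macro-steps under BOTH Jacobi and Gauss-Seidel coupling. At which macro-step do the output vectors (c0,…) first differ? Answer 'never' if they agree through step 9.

first divergence at macro-step: 1

[Jacobi] macro 1: S0 reads c1=4 → after 2×micro: 4; S1 reads c0=0 → after 3×micro: 4; S2 reads c1=4 → after 1×micro: 2 ⇒ (c0=4, c1=4, c2=2)
[Jacobi] macro 2: S0 reads c1=4 → after 2×micro: 4; S1 reads c0=4 → after 3×micro: 3; S2 reads c1=4 → after 1×micro: 12 ⇒ (c0=4, c1=3, c2=12)
[Jacobi] macro 3: S0 reads c1=3 → after 2×micro: 1; S1 reads c0=4 → after 3×micro: 0; S2 reads c1=3 → after 1×micro: 30 ⇒ (c0=1, c1=0, c2=30)
[Jacobi] macro 4: S0 reads c1=0 → after 2×micro: 2; S1 reads c0=1 → after 3×micro: 3; S2 reads c1=0 → after 1×micro: 60 ⇒ (c0=2, c1=3, c2=60)
[Jacobi] macro 5: S0 reads c1=3 → after 2×micro: 1; S1 reads c0=2 → after 3×micro: 0; S2 reads c1=3 → after 1×micro: 126 ⇒ (c0=1, c1=0, c2=126)
[Jacobi] macro 6: S0 reads c1=0 → after 2×micro: 2; S1 reads c0=1 → after 3×micro: 3; S2 reads c1=0 → after 1×micro: 252 ⇒ (c0=2, c1=3, c2=252)
[Jacobi] macro 7: S0 reads c1=3 → after 2×micro: 1; S1 reads c0=2 → after 3×micro: 0; S2 reads c1=3 → after 1×micro: 510 ⇒ (c0=1, c1=0, c2=510)
[Jacobi] macro 8: S0 reads c1=0 → after 2×micro: 2; S1 reads c0=1 → after 3×micro: 3; S2 reads c1=0 → after 1×micro: 1020 ⇒ (c0=2, c1=3, c2=1020)
[Jacobi] macro 9: S0 reads c1=3 → after 2×micro: 1; S1 reads c0=2 → after 3×micro: 0; S2 reads c1=3 → after 1×micro: 2046 ⇒ (c0=1, c1=0, c2=2046)
[Gauss-Seidel] macro 1: S0 reads c1=4 → after 2×micro: 4; S1 reads c0=4 → after 3×micro: 3; S2 reads c1=3 → after 1×micro: 0 ⇒ (c0=4, c1=3, c2=0)
[Gauss-Seidel] macro 2: S0 reads c1=3 → after 2×micro: 1; S1 reads c0=1 → after 3×micro: 0; S2 reads c1=0 → after 1×micro: 0 ⇒ (c0=1, c1=0, c2=0)
[Gauss-Seidel] macro 3: S0 reads c1=0 → after 2×micro: 2; S1 reads c0=2 → after 3×micro: 3; S2 reads c1=3 → after 1×micro: 6 ⇒ (c0=2, c1=3, c2=6)
[Gauss-Seidel] macro 4: S0 reads c1=3 → after 2×micro: 1; S1 reads c0=1 → after 3×micro: 0; S2 reads c1=0 → after 1×micro: 12 ⇒ (c0=1, c1=0, c2=12)
[Gauss-Seidel] macro 5: S0 reads c1=0 → after 2×micro: 2; S1 reads c0=2 → after 3×micro: 3; S2 reads c1=3 → after 1×micro: 30 ⇒ (c0=2, c1=3, c2=30)
[Gauss-Seidel] macro 6: S0 reads c1=3 → after 2×micro: 1; S1 reads c0=1 → after 3×micro: 0; S2 reads c1=0 → after 1×micro: 60 ⇒ (c0=1, c1=0, c2=60)
[Gauss-Seidel] macro 7: S0 reads c1=0 → after 2×micro: 2; S1 reads c0=2 → after 3×micro: 3; S2 reads c1=3 → after 1×micro: 126 ⇒ (c0=2, c1=3, c2=126)
[Gauss-Seidel] macro 8: S0 reads c1=3 → after 2×micro: 1; S1 reads c0=1 → after 3×micro: 0; S2 reads c1=0 → after 1×micro: 252 ⇒ (c0=1, c1=0, c2=252)
[Gauss-Seidel] macro 9: S0 reads c1=0 → after 2×micro: 2; S1 reads c0=2 → after 3×micro: 3; S2 reads c1=3 → after 1×micro: 510 ⇒ (c0=2, c1=3, c2=510)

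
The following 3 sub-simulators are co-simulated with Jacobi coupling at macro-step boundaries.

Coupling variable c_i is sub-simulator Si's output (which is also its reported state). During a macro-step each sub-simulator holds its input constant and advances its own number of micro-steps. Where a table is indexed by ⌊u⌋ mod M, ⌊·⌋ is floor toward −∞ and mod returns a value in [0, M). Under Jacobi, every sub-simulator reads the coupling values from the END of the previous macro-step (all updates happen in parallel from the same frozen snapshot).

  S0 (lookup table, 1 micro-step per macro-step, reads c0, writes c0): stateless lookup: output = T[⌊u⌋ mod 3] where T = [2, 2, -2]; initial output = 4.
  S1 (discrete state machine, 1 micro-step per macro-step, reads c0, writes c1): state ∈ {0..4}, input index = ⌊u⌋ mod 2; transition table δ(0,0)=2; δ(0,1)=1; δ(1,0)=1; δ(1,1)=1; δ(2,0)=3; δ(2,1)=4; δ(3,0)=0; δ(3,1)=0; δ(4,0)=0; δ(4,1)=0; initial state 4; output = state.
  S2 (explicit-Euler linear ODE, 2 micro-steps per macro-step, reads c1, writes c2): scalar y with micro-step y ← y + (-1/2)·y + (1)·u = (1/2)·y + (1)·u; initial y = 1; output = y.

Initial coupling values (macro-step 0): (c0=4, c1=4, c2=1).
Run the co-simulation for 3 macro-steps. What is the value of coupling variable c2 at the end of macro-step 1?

c2 at macro-step 1 = 25/4

macro 1: S0 reads c0=4 → after 1×micro: 2; S1 reads c0=4 → after 1×micro: 0; S2 reads c1=4 → after 2×micro: 25/4 ⇒ (c0=2, c1=0, c2=25/4)
macro 2: S0 reads c0=2 → after 1×micro: -2; S1 reads c0=2 → after 1×micro: 2; S2 reads c1=0 → after 2×micro: 25/16 ⇒ (c0=-2, c1=2, c2=25/16)
macro 3: S0 reads c0=-2 → after 1×micro: 2; S1 reads c0=-2 → after 1×micro: 3; S2 reads c1=2 → after 2×micro: 217/64 ⇒ (c0=2, c1=3, c2=217/64)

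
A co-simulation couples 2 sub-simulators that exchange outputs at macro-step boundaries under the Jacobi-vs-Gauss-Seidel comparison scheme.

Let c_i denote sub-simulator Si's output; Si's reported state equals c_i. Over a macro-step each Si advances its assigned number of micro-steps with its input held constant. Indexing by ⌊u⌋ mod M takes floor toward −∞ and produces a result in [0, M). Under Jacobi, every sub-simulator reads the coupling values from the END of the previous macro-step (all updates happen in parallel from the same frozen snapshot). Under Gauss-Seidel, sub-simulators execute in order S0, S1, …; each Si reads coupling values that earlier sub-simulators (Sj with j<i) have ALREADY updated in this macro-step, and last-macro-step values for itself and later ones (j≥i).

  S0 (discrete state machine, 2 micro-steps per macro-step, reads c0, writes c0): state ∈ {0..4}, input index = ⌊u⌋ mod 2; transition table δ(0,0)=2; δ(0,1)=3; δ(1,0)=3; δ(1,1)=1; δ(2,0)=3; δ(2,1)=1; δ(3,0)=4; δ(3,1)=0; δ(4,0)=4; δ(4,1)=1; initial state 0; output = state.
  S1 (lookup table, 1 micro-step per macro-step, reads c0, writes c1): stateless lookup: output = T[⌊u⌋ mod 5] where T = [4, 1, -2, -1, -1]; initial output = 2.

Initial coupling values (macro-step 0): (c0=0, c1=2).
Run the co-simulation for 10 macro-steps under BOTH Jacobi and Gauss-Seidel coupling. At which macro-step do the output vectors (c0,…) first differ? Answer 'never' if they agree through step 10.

first divergence at macro-step: 1

[Jacobi] macro 1: S0 reads c0=0 → after 2×micro: 3; S1 reads c0=0 → after 1×micro: 4 ⇒ (c0=3, c1=4)
[Jacobi] macro 2: S0 reads c0=3 → after 2×micro: 3; S1 reads c0=3 → after 1×micro: -1 ⇒ (c0=3, c1=-1)
[Jacobi] macro 3: S0 reads c0=3 → after 2×micro: 3; S1 reads c0=3 → after 1×micro: -1 ⇒ (c0=3, c1=-1)
[Jacobi] macro 4: S0 reads c0=3 → after 2×micro: 3; S1 reads c0=3 → after 1×micro: -1 ⇒ (c0=3, c1=-1)
[Jacobi] macro 5: S0 reads c0=3 → after 2×micro: 3; S1 reads c0=3 → after 1×micro: -1 ⇒ (c0=3, c1=-1)
[Jacobi] macro 6: S0 reads c0=3 → after 2×micro: 3; S1 reads c0=3 → after 1×micro: -1 ⇒ (c0=3, c1=-1)
[Jacobi] macro 7: S0 reads c0=3 → after 2×micro: 3; S1 reads c0=3 → after 1×micro: -1 ⇒ (c0=3, c1=-1)
[Jacobi] macro 8: S0 reads c0=3 → after 2×micro: 3; S1 reads c0=3 → after 1×micro: -1 ⇒ (c0=3, c1=-1)
[Jacobi] macro 9: S0 reads c0=3 → after 2×micro: 3; S1 reads c0=3 → after 1×micro: -1 ⇒ (c0=3, c1=-1)
[Jacobi] macro 10: S0 reads c0=3 → after 2×micro: 3; S1 reads c0=3 → after 1×micro: -1 ⇒ (c0=3, c1=-1)
[Gauss-Seidel] macro 1: S0 reads c0=0 → after 2×micro: 3; S1 reads c0=3 → after 1×micro: -1 ⇒ (c0=3, c1=-1)
[Gauss-Seidel] macro 2: S0 reads c0=3 → after 2×micro: 3; S1 reads c0=3 → after 1×micro: -1 ⇒ (c0=3, c1=-1)
[Gauss-Seidel] macro 3: S0 reads c0=3 → after 2×micro: 3; S1 reads c0=3 → after 1×micro: -1 ⇒ (c0=3, c1=-1)
[Gauss-Seidel] macro 4: S0 reads c0=3 → after 2×micro: 3; S1 reads c0=3 → after 1×micro: -1 ⇒ (c0=3, c1=-1)
[Gauss-Seidel] macro 5: S0 reads c0=3 → after 2×micro: 3; S1 reads c0=3 → after 1×micro: -1 ⇒ (c0=3, c1=-1)
[Gauss-Seidel] macro 6: S0 reads c0=3 → after 2×micro: 3; S1 reads c0=3 → after 1×micro: -1 ⇒ (c0=3, c1=-1)
[Gauss-Seidel] macro 7: S0 reads c0=3 → after 2×micro: 3; S1 reads c0=3 → after 1×micro: -1 ⇒ (c0=3, c1=-1)
[Gauss-Seidel] macro 8: S0 reads c0=3 → after 2×micro: 3; S1 reads c0=3 → after 1×micro: -1 ⇒ (c0=3, c1=-1)
[Gauss-Seidel] macro 9: S0 reads c0=3 → after 2×micro: 3; S1 reads c0=3 → after 1×micro: -1 ⇒ (c0=3, c1=-1)
[Gauss-Seidel] macro 10: S0 reads c0=3 → after 2×micro: 3; S1 reads c0=3 → after 1×micro: -1 ⇒ (c0=3, c1=-1)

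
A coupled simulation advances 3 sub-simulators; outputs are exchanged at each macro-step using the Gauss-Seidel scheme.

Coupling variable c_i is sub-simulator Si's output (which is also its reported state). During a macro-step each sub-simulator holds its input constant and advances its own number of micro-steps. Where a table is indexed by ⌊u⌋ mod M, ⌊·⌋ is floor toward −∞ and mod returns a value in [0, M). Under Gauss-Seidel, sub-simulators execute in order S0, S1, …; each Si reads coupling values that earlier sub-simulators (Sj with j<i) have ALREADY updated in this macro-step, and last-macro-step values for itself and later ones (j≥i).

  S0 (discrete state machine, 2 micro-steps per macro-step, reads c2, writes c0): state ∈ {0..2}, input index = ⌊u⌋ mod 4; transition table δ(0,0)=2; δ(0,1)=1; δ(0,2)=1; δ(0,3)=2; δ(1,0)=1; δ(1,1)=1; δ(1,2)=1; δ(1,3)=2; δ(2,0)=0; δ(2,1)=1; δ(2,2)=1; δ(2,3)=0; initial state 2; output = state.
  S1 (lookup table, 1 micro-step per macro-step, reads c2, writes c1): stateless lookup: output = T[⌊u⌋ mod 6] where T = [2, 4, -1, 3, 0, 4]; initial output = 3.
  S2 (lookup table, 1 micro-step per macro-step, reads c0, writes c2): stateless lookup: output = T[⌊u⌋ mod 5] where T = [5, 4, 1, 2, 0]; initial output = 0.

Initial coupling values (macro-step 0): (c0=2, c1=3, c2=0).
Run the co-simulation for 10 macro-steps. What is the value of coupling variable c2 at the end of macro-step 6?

macro 1: S0 reads c2=0 → after 2×micro: 2; S1 reads c2=0 → after 1×micro: 2; S2 reads c0=2 → after 1×micro: 1 ⇒ (c0=2, c1=2, c2=1)
macro 2: S0 reads c2=1 → after 2×micro: 1; S1 reads c2=1 → after 1×micro: 4; S2 reads c0=1 → after 1×micro: 4 ⇒ (c0=1, c1=4, c2=4)
macro 3: S0 reads c2=4 → after 2×micro: 1; S1 reads c2=4 → after 1×micro: 0; S2 reads c0=1 → after 1×micro: 4 ⇒ (c0=1, c1=0, c2=4)
macro 4: S0 reads c2=4 → after 2×micro: 1; S1 reads c2=4 → after 1×micro: 0; S2 reads c0=1 → after 1×micro: 4 ⇒ (c0=1, c1=0, c2=4)
macro 5: S0 reads c2=4 → after 2×micro: 1; S1 reads c2=4 → after 1×micro: 0; S2 reads c0=1 → after 1×micro: 4 ⇒ (c0=1, c1=0, c2=4)
macro 6: S0 reads c2=4 → after 2×micro: 1; S1 reads c2=4 → after 1×micro: 0; S2 reads c0=1 → after 1×micro: 4 ⇒ (c0=1, c1=0, c2=4)
macro 7: S0 reads c2=4 → after 2×micro: 1; S1 reads c2=4 → after 1×micro: 0; S2 reads c0=1 → after 1×micro: 4 ⇒ (c0=1, c1=0, c2=4)
macro 8: S0 reads c2=4 → after 2×micro: 1; S1 reads c2=4 → after 1×micro: 0; S2 reads c0=1 → after 1×micro: 4 ⇒ (c0=1, c1=0, c2=4)
macro 9: S0 reads c2=4 → after 2×micro: 1; S1 reads c2=4 → after 1×micro: 0; S2 reads c0=1 → after 1×micro: 4 ⇒ (c0=1, c1=0, c2=4)
macro 10: S0 reads c2=4 → after 2×micro: 1; S1 reads c2=4 → after 1×micro: 0; S2 reads c0=1 → after 1×micro: 4 ⇒ (c0=1, c1=0, c2=4)

c2 at macro-step 6 = 4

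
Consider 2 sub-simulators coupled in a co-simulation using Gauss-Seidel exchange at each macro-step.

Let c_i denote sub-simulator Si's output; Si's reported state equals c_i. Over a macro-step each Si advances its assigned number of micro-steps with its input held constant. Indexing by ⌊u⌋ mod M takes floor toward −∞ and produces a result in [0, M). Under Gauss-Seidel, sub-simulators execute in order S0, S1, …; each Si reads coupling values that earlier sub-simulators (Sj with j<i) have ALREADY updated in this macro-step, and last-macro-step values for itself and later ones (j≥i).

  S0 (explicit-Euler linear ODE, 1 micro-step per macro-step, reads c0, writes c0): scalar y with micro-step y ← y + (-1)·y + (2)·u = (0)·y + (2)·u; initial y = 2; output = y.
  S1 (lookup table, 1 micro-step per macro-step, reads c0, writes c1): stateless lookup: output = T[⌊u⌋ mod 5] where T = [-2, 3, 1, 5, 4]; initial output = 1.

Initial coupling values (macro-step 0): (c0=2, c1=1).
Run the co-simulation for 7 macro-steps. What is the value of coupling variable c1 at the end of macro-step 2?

macro 1: S0 reads c0=2 → after 1×micro: 4; S1 reads c0=4 → after 1×micro: 4 ⇒ (c0=4, c1=4)
macro 2: S0 reads c0=4 → after 1×micro: 8; S1 reads c0=8 → after 1×micro: 5 ⇒ (c0=8, c1=5)
macro 3: S0 reads c0=8 → after 1×micro: 16; S1 reads c0=16 → after 1×micro: 3 ⇒ (c0=16, c1=3)
macro 4: S0 reads c0=16 → after 1×micro: 32; S1 reads c0=32 → after 1×micro: 1 ⇒ (c0=32, c1=1)
macro 5: S0 reads c0=32 → after 1×micro: 64; S1 reads c0=64 → after 1×micro: 4 ⇒ (c0=64, c1=4)
macro 6: S0 reads c0=64 → after 1×micro: 128; S1 reads c0=128 → after 1×micro: 5 ⇒ (c0=128, c1=5)
macro 7: S0 reads c0=128 → after 1×micro: 256; S1 reads c0=256 → after 1×micro: 3 ⇒ (c0=256, c1=3)

c1 at macro-step 2 = 5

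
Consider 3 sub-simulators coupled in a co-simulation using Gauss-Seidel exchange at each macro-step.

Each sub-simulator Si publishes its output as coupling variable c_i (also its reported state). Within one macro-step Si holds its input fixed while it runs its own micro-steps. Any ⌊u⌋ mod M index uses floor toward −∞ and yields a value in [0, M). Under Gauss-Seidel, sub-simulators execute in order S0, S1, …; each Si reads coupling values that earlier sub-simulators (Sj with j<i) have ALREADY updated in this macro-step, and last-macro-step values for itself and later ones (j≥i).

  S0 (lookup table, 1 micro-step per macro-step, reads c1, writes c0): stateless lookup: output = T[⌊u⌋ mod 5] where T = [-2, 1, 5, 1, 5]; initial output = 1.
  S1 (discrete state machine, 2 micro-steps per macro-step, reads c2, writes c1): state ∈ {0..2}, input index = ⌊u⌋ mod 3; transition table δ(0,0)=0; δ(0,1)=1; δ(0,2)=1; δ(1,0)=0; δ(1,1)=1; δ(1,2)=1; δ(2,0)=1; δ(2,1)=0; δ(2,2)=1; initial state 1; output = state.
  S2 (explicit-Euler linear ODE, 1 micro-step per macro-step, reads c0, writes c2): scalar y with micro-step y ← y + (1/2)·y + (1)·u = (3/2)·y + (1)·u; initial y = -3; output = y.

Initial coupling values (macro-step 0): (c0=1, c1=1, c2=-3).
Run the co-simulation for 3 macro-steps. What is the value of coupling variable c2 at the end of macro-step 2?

macro 1: S0 reads c1=1 → after 1×micro: 1; S1 reads c2=-3 → after 2×micro: 0; S2 reads c0=1 → after 1×micro: -7/2 ⇒ (c0=1, c1=0, c2=-7/2)
macro 2: S0 reads c1=0 → after 1×micro: -2; S1 reads c2=-7/2 → after 2×micro: 1; S2 reads c0=-2 → after 1×micro: -29/4 ⇒ (c0=-2, c1=1, c2=-29/4)
macro 3: S0 reads c1=1 → after 1×micro: 1; S1 reads c2=-29/4 → after 2×micro: 1; S2 reads c0=1 → after 1×micro: -79/8 ⇒ (c0=1, c1=1, c2=-79/8)

c2 at macro-step 2 = -29/4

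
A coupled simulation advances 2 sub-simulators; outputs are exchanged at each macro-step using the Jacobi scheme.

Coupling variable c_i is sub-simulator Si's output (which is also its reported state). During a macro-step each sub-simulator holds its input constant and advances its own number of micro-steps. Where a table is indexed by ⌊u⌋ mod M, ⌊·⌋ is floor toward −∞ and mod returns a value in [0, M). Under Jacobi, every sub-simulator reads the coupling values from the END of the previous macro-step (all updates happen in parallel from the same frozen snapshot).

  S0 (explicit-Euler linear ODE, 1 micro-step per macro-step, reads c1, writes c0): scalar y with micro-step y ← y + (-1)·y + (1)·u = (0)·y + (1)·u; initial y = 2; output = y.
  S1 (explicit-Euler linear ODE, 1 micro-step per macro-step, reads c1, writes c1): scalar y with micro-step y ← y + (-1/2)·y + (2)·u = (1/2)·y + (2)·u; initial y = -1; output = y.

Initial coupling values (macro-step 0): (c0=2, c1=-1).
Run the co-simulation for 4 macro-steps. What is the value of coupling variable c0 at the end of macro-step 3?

c0 at macro-step 3 = -25/4

macro 1: S0 reads c1=-1 → after 1×micro: -1; S1 reads c1=-1 → after 1×micro: -5/2 ⇒ (c0=-1, c1=-5/2)
macro 2: S0 reads c1=-5/2 → after 1×micro: -5/2; S1 reads c1=-5/2 → after 1×micro: -25/4 ⇒ (c0=-5/2, c1=-25/4)
macro 3: S0 reads c1=-25/4 → after 1×micro: -25/4; S1 reads c1=-25/4 → after 1×micro: -125/8 ⇒ (c0=-25/4, c1=-125/8)
macro 4: S0 reads c1=-125/8 → after 1×micro: -125/8; S1 reads c1=-125/8 → after 1×micro: -625/16 ⇒ (c0=-125/8, c1=-625/16)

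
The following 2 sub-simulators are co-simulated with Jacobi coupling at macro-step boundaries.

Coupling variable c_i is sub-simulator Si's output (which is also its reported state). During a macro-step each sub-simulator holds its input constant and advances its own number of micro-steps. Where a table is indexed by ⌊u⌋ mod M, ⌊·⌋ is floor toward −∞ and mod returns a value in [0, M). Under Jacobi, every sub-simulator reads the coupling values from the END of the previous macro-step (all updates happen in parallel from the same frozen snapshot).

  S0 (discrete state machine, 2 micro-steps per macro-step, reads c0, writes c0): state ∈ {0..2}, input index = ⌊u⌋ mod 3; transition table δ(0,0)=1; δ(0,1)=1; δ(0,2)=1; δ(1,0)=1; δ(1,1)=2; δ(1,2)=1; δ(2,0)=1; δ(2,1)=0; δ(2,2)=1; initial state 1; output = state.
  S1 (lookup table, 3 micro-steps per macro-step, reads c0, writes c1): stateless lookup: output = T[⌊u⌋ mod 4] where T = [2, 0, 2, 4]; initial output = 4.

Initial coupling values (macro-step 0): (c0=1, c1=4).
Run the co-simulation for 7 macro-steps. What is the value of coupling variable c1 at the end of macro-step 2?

c1 at macro-step 2 = 2

macro 1: S0 reads c0=1 → after 2×micro: 0; S1 reads c0=1 → after 3×micro: 0 ⇒ (c0=0, c1=0)
macro 2: S0 reads c0=0 → after 2×micro: 1; S1 reads c0=0 → after 3×micro: 2 ⇒ (c0=1, c1=2)
macro 3: S0 reads c0=1 → after 2×micro: 0; S1 reads c0=1 → after 3×micro: 0 ⇒ (c0=0, c1=0)
macro 4: S0 reads c0=0 → after 2×micro: 1; S1 reads c0=0 → after 3×micro: 2 ⇒ (c0=1, c1=2)
macro 5: S0 reads c0=1 → after 2×micro: 0; S1 reads c0=1 → after 3×micro: 0 ⇒ (c0=0, c1=0)
macro 6: S0 reads c0=0 → after 2×micro: 1; S1 reads c0=0 → after 3×micro: 2 ⇒ (c0=1, c1=2)
macro 7: S0 reads c0=1 → after 2×micro: 0; S1 reads c0=1 → after 3×micro: 0 ⇒ (c0=0, c1=0)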